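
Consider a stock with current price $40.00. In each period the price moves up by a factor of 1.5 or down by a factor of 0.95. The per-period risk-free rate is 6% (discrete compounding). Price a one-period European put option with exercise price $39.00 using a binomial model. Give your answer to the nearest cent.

$0.75

Risk-neutral probability p = (1 + 0.06 − 0.95)/(1.5 − 0.95) = 0.1100/0.5500 = 0.2000
Terminal stock prices: S_u = 60, S_d = 38
Terminal payoffs (K − S): max(-21, 0) = 0, max(1, 0) = 1
Node 0 (S = 40): V_0 = 1/1.06·[0.2000·0.0000 + 0.8000·1.0000] = 0.7547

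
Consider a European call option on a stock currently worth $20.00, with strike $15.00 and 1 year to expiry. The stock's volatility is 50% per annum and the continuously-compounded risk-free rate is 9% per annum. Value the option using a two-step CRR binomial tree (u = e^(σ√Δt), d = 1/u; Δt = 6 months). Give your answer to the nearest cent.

$7.58

CRR parameters: u = e^(σ√Δt) = e^(0.5·√0.5) = 1.4241, d = 1/u = 0.7022
Per-period rate: rΔt = 0.09·0.5 = 0.045, so R = e^0.045 = 1.0460
Risk-neutral probability p = (e^0.045 − 0.7022)/(1.4241 − 0.7022) = 0.3438/0.7219 = 0.4763
Terminal stock prices: S_uu = 40.56, S_ud = 20, S_dd = 9.861
Terminal payoffs (S − K): max(25.56, 0) = 25.56, max(5, 0) = 5, max(-5.139, 0) = 0
Node u (S = 28.48): V_u = e^(−0.045)·[0.4763·25.5623 + 0.5237·5.0000] = 14.1424
Node d (S = 14.04): V_d = e^(−0.045)·[0.4763·5.0000 + 0.5237·0.0000] = 2.2766
Node 0 (S = 20): V_0 = e^(−0.045)·[0.4763·14.1424 + 0.5237·2.2766] = 7.5792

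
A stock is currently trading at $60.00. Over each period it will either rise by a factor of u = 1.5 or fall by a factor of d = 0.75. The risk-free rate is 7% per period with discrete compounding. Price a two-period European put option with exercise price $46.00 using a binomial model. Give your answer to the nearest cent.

Risk-neutral probability p = (1 + 0.07 − 0.75)/(1.5 − 0.75) = 0.3200/0.7500 = 0.4267
Terminal stock prices: S_uu = 135, S_ud = 67.5, S_dd = 33.75
Terminal payoffs (K − S): max(-89, 0) = 0, max(-21.5, 0) = 0, max(12.25, 0) = 12.25
Node u (S = 90): V_u = 1/1.07·[0.4267·0.0000 + 0.5733·0.0000] = 0.0000
Node d (S = 45): V_d = 1/1.07·[0.4267·0.0000 + 0.5733·12.2500] = 6.5639
Node 0 (S = 60): V_0 = 1/1.07·[0.4267·0.0000 + 0.5733·6.5639] = 3.5171

$3.52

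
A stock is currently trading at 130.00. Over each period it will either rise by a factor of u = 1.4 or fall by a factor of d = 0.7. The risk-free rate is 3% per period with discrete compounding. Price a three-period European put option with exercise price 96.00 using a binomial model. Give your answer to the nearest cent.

9.41

Risk-neutral probability p = (1 + 0.03 − 0.7)/(1.4 − 0.7) = 0.3300/0.7000 = 0.4714
Terminal stock prices: S_uuu = 356.7, S_uud = 178.4, S_udd = 89.18, S_ddd = 44.59
Terminal payoffs (K − S): max(-260.7, 0) = 0, max(-82.36, 0) = 0, max(6.82, 0) = 6.82, max(51.41, 0) = 51.41
Node uu (S = 254.8): V_uu = 1/1.03·[0.4714·0.0000 + 0.5286·0.0000] = 0.0000
Node ud (S = 127.4): V_ud = 1/1.03·[0.4714·0.0000 + 0.5286·6.8200] = 3.4999
Node dd (S = 63.7): V_dd = 1/1.03·[0.4714·6.8200 + 0.5286·51.4100] = 29.5039
Node u (S = 182): V_u = 1/1.03·[0.4714·0.0000 + 0.5286·3.4999] = 1.7960
Node d (S = 91): V_d = 1/1.03·[0.4714·3.4999 + 0.5286·29.5039] = 16.7426
Node 0 (S = 130): V_0 = 1/1.03·[0.4714·1.7960 + 0.5286·16.7426] = 9.4139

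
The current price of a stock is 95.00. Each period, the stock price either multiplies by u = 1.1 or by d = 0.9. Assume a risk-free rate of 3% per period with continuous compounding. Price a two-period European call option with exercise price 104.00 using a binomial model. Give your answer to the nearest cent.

4.39

Risk-neutral probability p = (e^0.03 − 0.9)/(1.1 − 0.9) = 0.1305/0.2000 = 0.6523
Terminal stock prices: S_uu = 115, S_ud = 94.05, S_dd = 76.95
Terminal payoffs (S − K): max(10.95, 0) = 10.95, max(-9.95, 0) = 0, max(-27.05, 0) = 0
Node u (S = 104.5): V_u = e^(−0.03)·[0.6523·10.9500 + 0.3477·0.0000] = 6.9313
Node d (S = 85.5): V_d = e^(−0.03)·[0.6523·0.0000 + 0.3477·0.0000] = 0.0000
Node 0 (S = 95): V_0 = e^(−0.03)·[0.6523·6.9313 + 0.3477·0.0000] = 4.3875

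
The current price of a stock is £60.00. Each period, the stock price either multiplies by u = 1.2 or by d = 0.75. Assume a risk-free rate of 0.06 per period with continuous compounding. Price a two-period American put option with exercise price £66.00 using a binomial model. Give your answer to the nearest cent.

£8.34

Risk-neutral probability p = (e^0.06 − 0.75)/(1.2 − 0.75) = 0.3118/0.4500 = 0.6930
Terminal stock prices: S_uu = 86.4, S_ud = 54, S_dd = 33.75
Terminal payoffs (K − S): max(-20.4, 0) = 0, max(12, 0) = 12, max(32.25, 0) = 32.25
Node u (S = 72): continuation = e^(−0.06)·[0.6930·0.0000 + 0.3070·12.0000] = 3.4698; exercise value = 0.0000 ≤ continuation, so V_u = 3.4698
Node d (S = 45): continuation = e^(−0.06)·[0.6930·12.0000 + 0.3070·32.2500] = 17.1565; exercise value = 21.0000 > continuation, so V_d = 21.0000 (exercise)
Node 0 (S = 60): continuation = e^(−0.06)·[0.6930·3.4698 + 0.3070·21.0000] = 8.3366; exercise value = 6.0000 ≤ continuation, so V_0 = 8.3366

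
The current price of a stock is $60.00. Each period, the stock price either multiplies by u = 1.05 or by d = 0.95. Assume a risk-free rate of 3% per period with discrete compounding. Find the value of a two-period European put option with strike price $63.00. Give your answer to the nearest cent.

$1.28

Risk-neutral probability p = (1 + 0.03 − 0.95)/(1.05 − 0.95) = 0.0800/0.1000 = 0.8000
Terminal stock prices: S_uu = 66.15, S_ud = 59.85, S_dd = 54.15
Terminal payoffs (K − S): max(-3.15, 0) = 0, max(3.15, 0) = 3.15, max(8.85, 0) = 8.85
Node u (S = 63): V_u = 1/1.03·[0.8000·0.0000 + 0.2000·3.1500] = 0.6117
Node d (S = 57): V_d = 1/1.03·[0.8000·3.1500 + 0.2000·8.8500] = 4.1650
Node 0 (S = 60): V_0 = 1/1.03·[0.8000·0.6117 + 0.2000·4.1650] = 1.2838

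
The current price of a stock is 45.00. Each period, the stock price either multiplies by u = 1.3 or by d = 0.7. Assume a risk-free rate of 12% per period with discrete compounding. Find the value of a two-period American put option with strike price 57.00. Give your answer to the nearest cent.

Risk-neutral probability p = (1 + 0.12 − 0.7)/(1.3 − 0.7) = 0.4200/0.6000 = 0.7000
Terminal stock prices: S_uu = 76.05, S_ud = 40.95, S_dd = 22.05
Terminal payoffs (K − S): max(-19.05, 0) = 0, max(16.05, 0) = 16.05, max(34.95, 0) = 34.95
Node u (S = 58.5): continuation = 1/1.12·[0.7000·0.0000 + 0.3000·16.0500] = 4.2991; exercise value = 0.0000 ≤ continuation, so V_u = 4.2991
Node d (S = 31.5): continuation = 1/1.12·[0.7000·16.0500 + 0.3000·34.9500] = 19.3929; exercise value = 25.5000 > continuation, so V_d = 25.5000 (exercise)
Node 0 (S = 45): continuation = 1/1.12·[0.7000·4.2991 + 0.3000·25.5000] = 9.5173; exercise value = 12.0000 > continuation, so V_0 = 12.0000 (exercise)

12.00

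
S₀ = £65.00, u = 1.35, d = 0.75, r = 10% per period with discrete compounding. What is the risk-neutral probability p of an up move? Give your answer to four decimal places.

Risk-neutral probability p = (1 + 0.1 − 0.75)/(1.35 − 0.75) = 0.3500/0.6000 = 0.5833

p = 0.5833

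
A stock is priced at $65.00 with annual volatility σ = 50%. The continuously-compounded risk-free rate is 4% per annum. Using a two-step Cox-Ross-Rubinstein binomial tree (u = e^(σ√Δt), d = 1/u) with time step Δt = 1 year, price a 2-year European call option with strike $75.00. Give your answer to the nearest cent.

$16.30

CRR parameters: u = e^(σ√Δt) = e^(0.5·√1) = 1.6487, d = 1/u = 0.6065
Per-period rate: rΔt = 0.04·1 = 0.04, so R = e^0.04 = 1.0408
Risk-neutral probability p = (e^0.04 − 0.6065)/(1.6487 − 0.6065) = 0.4343/1.0422 = 0.4167
Terminal stock prices: S_uu = 176.7, S_ud = 65, S_dd = 23.91
Terminal payoffs (S − K): max(101.7, 0) = 101.7, max(-10, 0) = 0, max(-51.09, 0) = 0
Node u (S = 107.2): V_u = e^(−0.04)·[0.4167·101.6883 + 0.5833·0.0000] = 40.7120
Node d (S = 39.42): V_d = e^(−0.04)·[0.4167·0.0000 + 0.5833·0.0000] = 0.0000
Node 0 (S = 65): V_0 = e^(−0.04)·[0.4167·40.7120 + 0.5833·0.0000] = 16.2995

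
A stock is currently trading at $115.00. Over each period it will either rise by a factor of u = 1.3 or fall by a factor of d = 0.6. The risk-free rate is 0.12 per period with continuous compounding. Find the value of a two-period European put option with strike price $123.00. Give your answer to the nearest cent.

Risk-neutral probability p = (e^0.12 − 0.6)/(1.3 − 0.6) = 0.5275/0.7000 = 0.7536
Terminal stock prices: S_uu = 194.4, S_ud = 89.7, S_dd = 41.4
Terminal payoffs (K − S): max(-71.35, 0) = 0, max(33.3, 0) = 33.3, max(81.6, 0) = 81.6
Node u (S = 149.5): V_u = e^(−0.12)·[0.7536·0.0000 + 0.2464·33.3000] = 7.2783
Node d (S = 69): V_d = e^(−0.12)·[0.7536·33.3000 + 0.2464·81.6000] = 40.0912
Node 0 (S = 115): V_0 = e^(−0.12)·[0.7536·7.2783 + 0.2464·40.0912] = 13.6271

$13.63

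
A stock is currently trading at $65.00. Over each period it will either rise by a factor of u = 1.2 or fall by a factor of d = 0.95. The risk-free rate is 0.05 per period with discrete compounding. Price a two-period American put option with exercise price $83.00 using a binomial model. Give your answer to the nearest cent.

$18.00

Risk-neutral probability p = (1 + 0.05 − 0.95)/(1.2 − 0.95) = 0.1000/0.2500 = 0.4000
Terminal stock prices: S_uu = 93.6, S_ud = 74.1, S_dd = 58.66
Terminal payoffs (K − S): max(-10.6, 0) = 0, max(8.9, 0) = 8.9, max(24.34, 0) = 24.34
Node u (S = 78): continuation = 1/1.05·[0.4000·0.0000 + 0.6000·8.9000] = 5.0857; exercise value = 5.0000 ≤ continuation, so V_u = 5.0857
Node d (S = 61.75): continuation = 1/1.05·[0.4000·8.9000 + 0.6000·24.3375] = 17.2976; exercise value = 21.2500 > continuation, so V_d = 21.2500 (exercise)
Node 0 (S = 65): continuation = 1/1.05·[0.4000·5.0857 + 0.6000·21.2500] = 14.0803; exercise value = 18.0000 > continuation, so V_0 = 18.0000 (exercise)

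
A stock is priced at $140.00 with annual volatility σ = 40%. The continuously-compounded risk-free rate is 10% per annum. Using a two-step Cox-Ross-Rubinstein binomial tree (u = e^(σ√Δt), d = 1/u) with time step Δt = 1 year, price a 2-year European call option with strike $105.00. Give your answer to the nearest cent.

$61.67

CRR parameters: u = e^(σ√Δt) = e^(0.4·√1) = 1.4918, d = 1/u = 0.6703
Per-period rate: rΔt = 0.1·1 = 0.1, so R = e^0.1 = 1.1052
Risk-neutral probability p = (e^0.1 − 0.6703)/(1.4918 − 0.6703) = 0.4349/0.8215 = 0.5293
Terminal stock prices: S_uu = 311.6, S_ud = 140, S_dd = 62.91
Terminal payoffs (S − K): max(206.6, 0) = 206.6, max(35, 0) = 35, max(-42.09, 0) = 0
Node u (S = 208.9): V_u = e^(−0.1)·[0.5293·206.5757 + 0.4707·35.0000] = 113.8475
Node d (S = 93.84): V_d = e^(−0.1)·[0.5293·35.0000 + 0.4707·0.0000] = 16.7637
Node 0 (S = 140): V_0 = e^(−0.1)·[0.5293·113.8475 + 0.4707·16.7637] = 61.6679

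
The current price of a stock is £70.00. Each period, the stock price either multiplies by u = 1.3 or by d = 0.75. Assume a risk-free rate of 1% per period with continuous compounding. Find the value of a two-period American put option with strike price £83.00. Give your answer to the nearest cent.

Risk-neutral probability p = (e^0.01 − 0.75)/(1.3 − 0.75) = 0.2601/0.5500 = 0.4728
Terminal stock prices: S_uu = 118.3, S_ud = 68.25, S_dd = 39.38
Terminal payoffs (K − S): max(-35.3, 0) = 0, max(14.75, 0) = 14.75, max(43.62, 0) = 43.62
Node u (S = 91): continuation = e^(−0.01)·[0.4728·0.0000 + 0.5272·14.7500] = 7.6986; exercise value = 0.0000 ≤ continuation, so V_u = 7.6986
Node d (S = 52.5): continuation = e^(−0.01)·[0.4728·14.7500 + 0.5272·43.6250] = 29.6741; exercise value = 30.5000 > continuation, so V_d = 30.5000 (exercise)
Node 0 (S = 70): continuation = e^(−0.01)·[0.4728·7.6986 + 0.5272·30.5000] = 19.5228; exercise value = 13.0000 ≤ continuation, so V_0 = 19.5228

£19.52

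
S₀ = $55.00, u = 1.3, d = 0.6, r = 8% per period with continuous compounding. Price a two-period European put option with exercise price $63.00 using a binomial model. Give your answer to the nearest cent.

Risk-neutral probability p = (e^0.08 − 0.6)/(1.3 − 0.6) = 0.4833/0.7000 = 0.6904
Terminal stock prices: S_uu = 92.95, S_ud = 42.9, S_dd = 19.8
Terminal payoffs (K − S): max(-29.95, 0) = 0, max(20.1, 0) = 20.1, max(43.2, 0) = 43.2
Node u (S = 71.5): V_u = e^(−0.08)·[0.6904·0.0000 + 0.3096·20.1000] = 5.7443
Node d (S = 33): V_d = e^(−0.08)·[0.6904·20.1000 + 0.3096·43.2000] = 25.1563
Node 0 (S = 55): V_0 = e^(−0.08)·[0.6904·5.7443 + 0.3096·25.1563] = 10.8504

$10.85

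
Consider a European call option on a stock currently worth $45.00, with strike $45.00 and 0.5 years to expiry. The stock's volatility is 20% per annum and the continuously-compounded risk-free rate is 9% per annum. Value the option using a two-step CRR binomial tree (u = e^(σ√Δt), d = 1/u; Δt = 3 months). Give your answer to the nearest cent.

CRR parameters: u = e^(σ√Δt) = e^(0.2·√0.25) = 1.1052, d = 1/u = 0.9048
Per-period rate: rΔt = 0.09·0.25 = 0.0225, so R = e^0.0225 = 1.0228
Risk-neutral probability p = (e^0.0225 − 0.9048)/(1.1052 − 0.9048) = 0.1179/0.2003 = 0.5886
Terminal stock prices: S_uu = 54.96, S_ud = 45, S_dd = 36.84
Terminal payoffs (S − K): max(9.963, 0) = 9.963, max(0, 0) = 0, max(-8.157, 0) = 0
Node u (S = 49.73): V_u = e^(−0.0225)·[0.5886·9.9631 + 0.4114·0.0000] = 5.7339
Node d (S = 40.72): V_d = e^(−0.0225)·[0.5886·0.0000 + 0.4114·0.0000] = 0.0000
Node 0 (S = 45): V_0 = e^(−0.0225)·[0.5886·5.7339 + 0.4114·0.0000] = 3.2999

$3.30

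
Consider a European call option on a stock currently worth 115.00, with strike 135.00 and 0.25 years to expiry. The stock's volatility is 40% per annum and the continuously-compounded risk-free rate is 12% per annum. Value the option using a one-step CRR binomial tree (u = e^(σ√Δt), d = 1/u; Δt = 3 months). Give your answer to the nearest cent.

2.79

CRR parameters: u = e^(σ√Δt) = e^(0.4·√0.25) = 1.2214, d = 1/u = 0.8187
Per-period rate: rΔt = 0.12·0.25 = 0.03, so R = e^0.03 = 1.0305
Risk-neutral probability p = (e^0.03 − 0.8187)/(1.2214 − 0.8187) = 0.2117/0.4027 = 0.5258
Terminal stock prices: S_u = 140.5, S_d = 94.15
Terminal payoffs (S − K): max(5.461, 0) = 5.461, max(-40.85, 0) = 0
Node 0 (S = 115): V_0 = e^(−0.03)·[0.5258·5.4613 + 0.4742·0.0000] = 2.7867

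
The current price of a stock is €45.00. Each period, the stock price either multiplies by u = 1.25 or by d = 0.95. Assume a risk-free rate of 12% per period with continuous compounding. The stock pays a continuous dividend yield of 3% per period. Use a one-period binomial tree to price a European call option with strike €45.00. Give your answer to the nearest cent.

€4.80

Per-period risk-free factor R = e^0.12 = 1.1275; dividend-adjusted growth = e^(0.12−0.03) = 1.0942.
Risk-neutral probability p = (1.0942 − 0.95)/(1.25 − 0.95) = 0.1442/0.3000 = 0.4806
Terminal stock prices: S_u = 56.25, S_d = 42.75
Terminal payoffs (S − K): max(11.25, 0) = 11.25, max(-2.25, 0) = 0
Node 0 (S = 45): V_0 = e^(−0.12)·[0.4806·11.2500 + 0.5194·0.0000] = 4.7952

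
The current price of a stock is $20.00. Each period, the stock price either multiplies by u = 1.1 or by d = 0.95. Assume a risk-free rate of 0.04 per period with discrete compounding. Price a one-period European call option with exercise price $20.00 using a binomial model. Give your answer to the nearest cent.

$1.15

Risk-neutral probability p = (1 + 0.04 − 0.95)/(1.1 − 0.95) = 0.0900/0.1500 = 0.6000
Terminal stock prices: S_u = 22, S_d = 19
Terminal payoffs (S − K): max(2, 0) = 2, max(-1, 0) = 0
Node 0 (S = 20): V_0 = 1/1.04·[0.6000·2.0000 + 0.4000·0.0000] = 1.1538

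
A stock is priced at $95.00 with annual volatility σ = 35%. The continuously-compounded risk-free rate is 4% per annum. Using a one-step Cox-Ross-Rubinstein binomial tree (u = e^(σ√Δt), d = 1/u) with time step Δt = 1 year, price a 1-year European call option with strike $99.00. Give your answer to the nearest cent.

$16.19

CRR parameters: u = e^(σ√Δt) = e^(0.35·√1) = 1.4191, d = 1/u = 0.7047
Per-period rate: rΔt = 0.04·1 = 0.04, so R = e^0.04 = 1.0408
Risk-neutral probability p = (e^0.04 − 0.7047)/(1.4191 − 0.7047) = 0.3361/0.7144 = 0.4705
Terminal stock prices: S_u = 134.8, S_d = 66.95
Terminal payoffs (S − K): max(35.81, 0) = 35.81, max(-32.05, 0) = 0
Node 0 (S = 95): V_0 = e^(−0.04)·[0.4705·35.8114 + 0.5295·0.0000] = 16.1889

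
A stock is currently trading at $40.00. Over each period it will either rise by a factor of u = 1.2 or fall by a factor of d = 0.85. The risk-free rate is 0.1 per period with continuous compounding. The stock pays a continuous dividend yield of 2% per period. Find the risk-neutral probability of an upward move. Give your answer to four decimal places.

p = 0.6665

Per-period risk-free factor R = e^0.1 = 1.1052; dividend-adjusted growth = e^(0.1−0.02) = 1.0833.
Risk-neutral probability p = (1.0833 − 0.85)/(1.2 − 0.85) = 0.2333/0.3500 = 0.6665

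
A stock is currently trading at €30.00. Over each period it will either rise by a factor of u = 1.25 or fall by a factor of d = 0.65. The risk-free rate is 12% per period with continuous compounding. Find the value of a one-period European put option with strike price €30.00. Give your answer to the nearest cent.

€1.90

Risk-neutral probability p = (e^0.12 − 0.65)/(1.25 − 0.65) = 0.4775/0.6000 = 0.7958
Terminal stock prices: S_u = 37.5, S_d = 19.5
Terminal payoffs (K − S): max(-7.5, 0) = 0, max(10.5, 0) = 10.5
Node 0 (S = 30): V_0 = e^(−0.12)·[0.7958·0.0000 + 0.2042·10.5000] = 1.9014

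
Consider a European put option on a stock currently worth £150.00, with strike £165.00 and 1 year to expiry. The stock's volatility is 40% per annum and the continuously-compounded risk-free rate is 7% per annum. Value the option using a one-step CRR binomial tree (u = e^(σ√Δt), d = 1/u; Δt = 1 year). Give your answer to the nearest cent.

£30.67

CRR parameters: u = e^(σ√Δt) = e^(0.4·√1) = 1.4918, d = 1/u = 0.6703
Per-period rate: rΔt = 0.07·1 = 0.07, so R = e^0.07 = 1.0725
Risk-neutral probability p = (e^0.07 − 0.6703)/(1.4918 − 0.6703) = 0.4022/0.8215 = 0.4896
Terminal stock prices: S_u = 223.8, S_d = 100.5
Terminal payoffs (K − S): max(-58.77, 0) = 0, max(64.45, 0) = 64.45
Node 0 (S = 150): V_0 = e^(−0.07)·[0.4896·0.0000 + 0.5104·64.4520] = 30.6738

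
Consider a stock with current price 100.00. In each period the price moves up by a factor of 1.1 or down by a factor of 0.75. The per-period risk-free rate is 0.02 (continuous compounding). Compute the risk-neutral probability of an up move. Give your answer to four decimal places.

p = 0.7720

Risk-neutral probability p = (e^0.02 − 0.75)/(1.1 − 0.75) = 0.2702/0.3500 = 0.7720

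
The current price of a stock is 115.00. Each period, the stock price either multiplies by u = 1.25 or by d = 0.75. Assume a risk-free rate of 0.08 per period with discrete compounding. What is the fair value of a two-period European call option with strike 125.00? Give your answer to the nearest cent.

20.42

Risk-neutral probability p = (1 + 0.08 − 0.75)/(1.25 − 0.75) = 0.3300/0.5000 = 0.6600
Terminal stock prices: S_uu = 179.7, S_ud = 107.8, S_dd = 64.69
Terminal payoffs (S − K): max(54.69, 0) = 54.69, max(-17.19, 0) = 0, max(-60.31, 0) = 0
Node u (S = 143.8): V_u = 1/1.08·[0.6600·54.6875 + 0.3400·0.0000] = 33.4201
Node d (S = 86.25): V_d = 1/1.08·[0.6600·0.0000 + 0.3400·0.0000] = 0.0000
Node 0 (S = 115): V_0 = 1/1.08·[0.6600·33.4201 + 0.3400·0.0000] = 20.4234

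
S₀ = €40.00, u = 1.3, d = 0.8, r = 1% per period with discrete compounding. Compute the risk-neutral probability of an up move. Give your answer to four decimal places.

p = 0.4200

Risk-neutral probability p = (1 + 0.01 − 0.8)/(1.3 − 0.8) = 0.2100/0.5000 = 0.4200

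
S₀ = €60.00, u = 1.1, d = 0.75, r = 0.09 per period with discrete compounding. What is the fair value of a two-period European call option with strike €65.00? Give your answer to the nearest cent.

€6.04

Risk-neutral probability p = (1 + 0.09 − 0.75)/(1.1 − 0.75) = 0.3400/0.3500 = 0.9714
Terminal stock prices: S_uu = 72.6, S_ud = 49.5, S_dd = 33.75
Terminal payoffs (S − K): max(7.6, 0) = 7.6, max(-15.5, 0) = 0, max(-31.25, 0) = 0
Node u (S = 66): V_u = 1/1.09·[0.9714·7.6000 + 0.0286·0.0000] = 6.7733
Node d (S = 45): V_d = 1/1.09·[0.9714·0.0000 + 0.0286·0.0000] = 0.0000
Node 0 (S = 60): V_0 = 1/1.09·[0.9714·6.7733 + 0.0286·0.0000] = 6.0365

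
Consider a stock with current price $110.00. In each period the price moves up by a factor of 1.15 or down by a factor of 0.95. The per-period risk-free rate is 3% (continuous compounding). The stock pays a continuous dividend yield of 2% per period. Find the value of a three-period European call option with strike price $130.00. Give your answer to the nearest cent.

Per-period risk-free factor R = e^0.03 = 1.0305; dividend-adjusted growth = e^(0.03−0.02) = 1.0101.
Risk-neutral probability p = (1.0101 − 0.95)/(1.15 − 0.95) = 0.0601/0.2000 = 0.3003
Terminal stock prices: S_uuu = 167.3, S_uud = 138.2, S_udd = 114.2, S_ddd = 94.31
Terminal payoffs (S − K): max(37.3, 0) = 37.3, max(8.201, 0) = 8.201, max(-15.83, 0) = 0, max(-35.69, 0) = 0
Node uu (S = 145.5): V_uu = e^(−0.03)·[0.3003·37.2962 + 0.6997·8.2012] = 16.4365
Node ud (S = 120.2): V_ud = e^(−0.03)·[0.3003·8.2012 + 0.6997·0.0000] = 2.3897
Node dd (S = 99.27): V_dd = e^(−0.03)·[0.3003·0.0000 + 0.6997·0.0000] = 0.0000
Node u (S = 126.5): V_u = e^(−0.03)·[0.3003·16.4365 + 0.6997·2.3897] = 6.4120
Node d (S = 104.5): V_d = e^(−0.03)·[0.3003·2.3897 + 0.6997·0.0000] = 0.6963
Node 0 (S = 110): V_0 = e^(−0.03)·[0.3003·6.4120 + 0.6997·0.6963] = 2.3411

$2.34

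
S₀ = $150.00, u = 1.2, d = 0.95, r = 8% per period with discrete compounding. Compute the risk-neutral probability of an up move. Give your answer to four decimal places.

Risk-neutral probability p = (1 + 0.08 − 0.95)/(1.2 − 0.95) = 0.1300/0.2500 = 0.5200

p = 0.5200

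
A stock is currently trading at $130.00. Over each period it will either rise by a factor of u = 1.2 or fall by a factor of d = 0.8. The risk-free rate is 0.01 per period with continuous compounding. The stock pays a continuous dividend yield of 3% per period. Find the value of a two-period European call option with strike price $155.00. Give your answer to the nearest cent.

Per-period risk-free factor R = e^0.01 = 1.0101; dividend-adjusted growth = e^(0.01−0.03) = 0.9802.
Risk-neutral probability p = (0.9802 − 0.8)/(1.2 − 0.8) = 0.1802/0.4000 = 0.4505
Terminal stock prices: S_uu = 187.2, S_ud = 124.8, S_dd = 83.2
Terminal payoffs (S − K): max(32.2, 0) = 32.2, max(-30.2, 0) = 0, max(-71.8, 0) = 0
Node u (S = 156): V_u = e^(−0.01)·[0.4505·32.2000 + 0.5495·0.0000] = 14.3617
Node d (S = 104): V_d = e^(−0.01)·[0.4505·0.0000 + 0.5495·0.0000] = 0.0000
Node 0 (S = 130): V_0 = e^(−0.01)·[0.4505·14.3617 + 0.5495·0.0000] = 6.4055

$6.41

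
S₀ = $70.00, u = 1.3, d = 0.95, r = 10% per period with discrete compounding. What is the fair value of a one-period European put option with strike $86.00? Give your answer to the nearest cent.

Risk-neutral probability p = (1 + 0.1 − 0.95)/(1.3 − 0.95) = 0.1500/0.3500 = 0.4286
Terminal stock prices: S_u = 91, S_d = 66.5
Terminal payoffs (K − S): max(-5, 0) = 0, max(19.5, 0) = 19.5
Node 0 (S = 70): V_0 = 1/1.1·[0.4286·0.0000 + 0.5714·19.5000] = 10.1299

$10.13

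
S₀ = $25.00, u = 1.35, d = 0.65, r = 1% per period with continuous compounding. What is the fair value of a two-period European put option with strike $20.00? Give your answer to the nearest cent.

Risk-neutral probability p = (e^0.01 − 0.65)/(1.35 − 0.65) = 0.3601/0.7000 = 0.5144
Terminal stock prices: S_uu = 45.56, S_ud = 21.94, S_dd = 10.56
Terminal payoffs (K − S): max(-25.56, 0) = 0, max(-1.938, 0) = 0, max(9.437, 0) = 9.437
Node u (S = 33.75): V_u = e^(−0.01)·[0.5144·0.0000 + 0.4856·0.0000] = 0.0000
Node d (S = 16.25): V_d = e^(−0.01)·[0.5144·0.0000 + 0.4856·9.4375] = 4.5376
Node 0 (S = 25): V_0 = e^(−0.01)·[0.5144·0.0000 + 0.4856·4.5376] = 2.1817

$2.18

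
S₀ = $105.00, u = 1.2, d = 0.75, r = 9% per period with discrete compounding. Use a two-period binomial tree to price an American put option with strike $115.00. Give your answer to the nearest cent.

Risk-neutral probability p = (1 + 0.09 − 0.75)/(1.2 − 0.75) = 0.3400/0.4500 = 0.7556
Terminal stock prices: S_uu = 151.2, S_ud = 94.5, S_dd = 59.06
Terminal payoffs (K − S): max(-36.2, 0) = 0, max(20.5, 0) = 20.5, max(55.94, 0) = 55.94
Node u (S = 126): continuation = 1/1.09·[0.7556·0.0000 + 0.2444·20.5000] = 4.5973; exercise value = 0.0000 ≤ continuation, so V_u = 4.5973
Node d (S = 78.75): continuation = 1/1.09·[0.7556·20.5000 + 0.2444·55.9375] = 26.7546; exercise value = 36.2500 > continuation, so V_d = 36.2500 (exercise)
Node 0 (S = 105): continuation = 1/1.09·[0.7556·4.5973 + 0.2444·36.2500] = 11.3162; exercise value = 10.0000 ≤ continuation, so V_0 = 11.3162

$11.32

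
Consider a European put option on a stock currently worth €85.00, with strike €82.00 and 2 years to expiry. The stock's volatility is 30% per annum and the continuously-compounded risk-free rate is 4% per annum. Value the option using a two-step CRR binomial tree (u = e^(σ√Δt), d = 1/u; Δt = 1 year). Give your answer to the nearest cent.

CRR parameters: u = e^(σ√Δt) = e^(0.3·√1) = 1.3499, d = 1/u = 0.7408
Per-period rate: rΔt = 0.04·1 = 0.04, so R = e^0.04 = 1.0408
Risk-neutral probability p = (e^0.04 − 0.7408)/(1.3499 − 0.7408) = 0.3000/0.6090 = 0.4926
Terminal stock prices: S_uu = 154.9, S_ud = 85, S_dd = 46.65
Terminal payoffs (K − S): max(-72.88, 0) = 0, max(-3, 0) = 0, max(35.35, 0) = 35.35
Node u (S = 114.7): V_u = e^(−0.04)·[0.4926·0.0000 + 0.5074·0.0000] = 0.0000
Node d (S = 62.97): V_d = e^(−0.04)·[0.4926·0.0000 + 0.5074·35.3510] = 17.2349
Node 0 (S = 85): V_0 = e^(−0.04)·[0.4926·0.0000 + 0.5074·17.2349] = 8.4027

€8.40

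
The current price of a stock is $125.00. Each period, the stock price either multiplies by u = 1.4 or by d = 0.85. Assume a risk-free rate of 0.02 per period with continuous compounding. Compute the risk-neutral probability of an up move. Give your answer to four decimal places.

p = 0.3095

Risk-neutral probability p = (e^0.02 − 0.85)/(1.4 − 0.85) = 0.1702/0.5500 = 0.3095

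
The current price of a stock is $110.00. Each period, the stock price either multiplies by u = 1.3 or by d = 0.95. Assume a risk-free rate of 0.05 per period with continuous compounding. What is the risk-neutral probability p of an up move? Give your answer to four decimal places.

p = 0.2893

Risk-neutral probability p = (e^0.05 − 0.95)/(1.3 − 0.95) = 0.1013/0.3500 = 0.2893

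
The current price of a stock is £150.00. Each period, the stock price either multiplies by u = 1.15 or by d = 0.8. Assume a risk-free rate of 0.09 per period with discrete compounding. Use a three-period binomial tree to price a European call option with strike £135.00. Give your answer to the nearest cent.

£47.37

Risk-neutral probability p = (1 + 0.09 − 0.8)/(1.15 − 0.8) = 0.2900/0.3500 = 0.8286
Terminal stock prices: S_uuu = 228.1, S_uud = 158.7, S_udd = 110.4, S_ddd = 76.8
Terminal payoffs (S − K): max(93.13, 0) = 93.13, max(23.7, 0) = 23.7, max(-24.6, 0) = 0, max(-58.2, 0) = 0
Node uu (S = 198.4): V_uu = 1/1.09·[0.8286·93.1312 + 0.1714·23.7000] = 74.5218
Node ud (S = 138): V_ud = 1/1.09·[0.8286·23.7000 + 0.1714·0.0000] = 18.0157
Node dd (S = 96): V_dd = 1/1.09·[0.8286·0.0000 + 0.1714·0.0000] = 0.0000
Node u (S = 172.5): V_u = 1/1.09·[0.8286·74.5218 + 0.1714·18.0157] = 59.4817
Node d (S = 120): V_d = 1/1.09·[0.8286·18.0157 + 0.1714·0.0000] = 13.6948
Node 0 (S = 150): V_0 = 1/1.09·[0.8286·59.4817 + 0.1714·13.6948] = 47.3693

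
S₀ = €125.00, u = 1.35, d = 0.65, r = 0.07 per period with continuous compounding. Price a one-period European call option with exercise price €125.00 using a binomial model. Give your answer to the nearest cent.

Risk-neutral probability p = (e^0.07 − 0.65)/(1.35 − 0.65) = 0.4225/0.7000 = 0.6036
Terminal stock prices: S_u = 168.8, S_d = 81.25
Terminal payoffs (S − K): max(43.75, 0) = 43.75, max(-43.75, 0) = 0
Node 0 (S = 125): V_0 = e^(−0.07)·[0.6036·43.7500 + 0.3964·0.0000] = 24.6215

€24.62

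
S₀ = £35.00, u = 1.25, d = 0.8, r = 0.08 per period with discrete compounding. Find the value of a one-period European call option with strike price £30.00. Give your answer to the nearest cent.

Risk-neutral probability p = (1 + 0.08 − 0.8)/(1.25 − 0.8) = 0.2800/0.4500 = 0.6222
Terminal stock prices: S_u = 43.75, S_d = 28
Terminal payoffs (S − K): max(13.75, 0) = 13.75, max(-2, 0) = 0
Node 0 (S = 35): V_0 = 1/1.08·[0.6222·13.7500 + 0.3778·0.0000] = 7.9218

£7.92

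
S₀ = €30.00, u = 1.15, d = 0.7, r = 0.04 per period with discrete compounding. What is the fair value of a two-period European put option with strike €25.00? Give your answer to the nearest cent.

Risk-neutral probability p = (1 + 0.04 − 0.7)/(1.15 − 0.7) = 0.3400/0.4500 = 0.7556
Terminal stock prices: S_uu = 39.67, S_ud = 24.15, S_dd = 14.7
Terminal payoffs (K − S): max(-14.67, 0) = 0, max(0.85, 0) = 0.85, max(10.3, 0) = 10.3
Node u (S = 34.5): V_u = 1/1.04·[0.7556·0.0000 + 0.2444·0.8500] = 0.1998
Node d (S = 21): V_d = 1/1.04·[0.7556·0.8500 + 0.2444·10.3000] = 3.0385
Node 0 (S = 30): V_0 = 1/1.04·[0.7556·0.1998 + 0.2444·3.0385] = 0.8593

€0.86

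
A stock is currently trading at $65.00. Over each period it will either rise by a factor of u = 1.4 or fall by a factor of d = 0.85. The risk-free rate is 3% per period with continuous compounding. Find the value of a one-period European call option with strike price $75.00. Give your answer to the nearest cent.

Risk-neutral probability p = (e^0.03 − 0.85)/(1.4 − 0.85) = 0.1805/0.5500 = 0.3281
Terminal stock prices: S_u = 91, S_d = 55.25
Terminal payoffs (S − K): max(16, 0) = 16, max(-19.75, 0) = 0
Node 0 (S = 65): V_0 = e^(−0.03)·[0.3281·16.0000 + 0.6719·0.0000] = 5.0944

$5.09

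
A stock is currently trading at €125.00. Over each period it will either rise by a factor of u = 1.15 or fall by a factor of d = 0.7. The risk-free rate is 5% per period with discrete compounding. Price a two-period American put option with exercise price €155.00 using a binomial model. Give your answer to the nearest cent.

Risk-neutral probability p = (1 + 0.05 − 0.7)/(1.15 − 0.7) = 0.3500/0.4500 = 0.7778
Terminal stock prices: S_uu = 165.3, S_ud = 100.6, S_dd = 61.25
Terminal payoffs (K − S): max(-10.31, 0) = 0, max(54.38, 0) = 54.38, max(93.75, 0) = 93.75
Node u (S = 143.8): continuation = 1/1.05·[0.7778·0.0000 + 0.2222·54.3750] = 11.5079; exercise value = 11.2500 ≤ continuation, so V_u = 11.5079
Node d (S = 87.5): continuation = 1/1.05·[0.7778·54.3750 + 0.2222·93.7500] = 60.1190; exercise value = 67.5000 > continuation, so V_d = 67.5000 (exercise)
Node 0 (S = 125): continuation = 1/1.05·[0.7778·11.5079 + 0.2222·67.5000] = 22.8101; exercise value = 30.0000 > continuation, so V_0 = 30.0000 (exercise)

€30.00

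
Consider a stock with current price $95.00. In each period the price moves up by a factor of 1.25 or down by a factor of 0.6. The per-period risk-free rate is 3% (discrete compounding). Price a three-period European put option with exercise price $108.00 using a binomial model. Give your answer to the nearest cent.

Risk-neutral probability p = (1 + 0.03 − 0.6)/(1.25 − 0.6) = 0.4300/0.6500 = 0.6615
Terminal stock prices: S_uuu = 185.5, S_uud = 89.06, S_udd = 42.75, S_ddd = 20.52
Terminal payoffs (K − S): max(-77.55, 0) = 0, max(18.94, 0) = 18.94, max(65.25, 0) = 65.25, max(87.48, 0) = 87.48
Node uu (S = 148.4): V_uu = 1/1.03·[0.6615·0.0000 + 0.3385·18.9375] = 6.2229
Node ud (S = 71.25): V_ud = 1/1.03·[0.6615·18.9375 + 0.3385·65.2500] = 33.6044
Node dd (S = 34.2): V_dd = 1/1.03·[0.6615·65.2500 + 0.3385·87.4800] = 70.6544
Node u (S = 118.8): V_u = 1/1.03·[0.6615·6.2229 + 0.3385·33.6044] = 15.0393
Node d (S = 57): V_d = 1/1.03·[0.6615·33.6044 + 0.3385·70.6544] = 44.8004
Node 0 (S = 95): V_0 = 1/1.03·[0.6615·15.0393 + 0.3385·44.8004] = 24.3809

$24.38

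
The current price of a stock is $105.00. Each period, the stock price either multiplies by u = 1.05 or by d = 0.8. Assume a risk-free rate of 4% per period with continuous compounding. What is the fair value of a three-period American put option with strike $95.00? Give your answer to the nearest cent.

Risk-neutral probability p = (e^0.04 − 0.8)/(1.05 − 0.8) = 0.2408/0.2500 = 0.9632
Terminal stock prices: S_uuu = 121.6, S_uud = 92.61, S_udd = 70.56, S_ddd = 53.76
Terminal payoffs (K − S): max(-26.55, 0) = 0, max(2.39, 0) = 2.39, max(24.44, 0) = 24.44, max(41.24, 0) = 41.24
Node uu (S = 115.8): continuation = e^(−0.04)·[0.9632·0.0000 + 0.0368·2.3900] = 0.0844; exercise value = 0.0000 ≤ continuation, so V_uu = 0.0844
Node ud (S = 88.2): continuation = e^(−0.04)·[0.9632·2.3900 + 0.0368·24.4400] = 3.0750; exercise value = 6.8000 > continuation, so V_ud = 6.8000 (exercise)
Node dd (S = 67.2): continuation = e^(−0.04)·[0.9632·24.4400 + 0.0368·41.2400] = 24.0750; exercise value = 27.8000 > continuation, so V_dd = 27.8000 (exercise)
Node u (S = 110.2): continuation = e^(−0.04)·[0.9632·0.0844 + 0.0368·6.8000] = 0.3183; exercise value = 0.0000 ≤ continuation, so V_u = 0.3183
Node d (S = 84): continuation = e^(−0.04)·[0.9632·6.8000 + 0.0368·27.8000] = 7.2750; exercise value = 11.0000 > continuation, so V_d = 11.0000 (exercise)
Node 0 (S = 105): continuation = e^(−0.04)·[0.9632·0.3183 + 0.0368·11.0000] = 0.6830; exercise value = 0.0000 ≤ continuation, so V_0 = 0.6830

$0.68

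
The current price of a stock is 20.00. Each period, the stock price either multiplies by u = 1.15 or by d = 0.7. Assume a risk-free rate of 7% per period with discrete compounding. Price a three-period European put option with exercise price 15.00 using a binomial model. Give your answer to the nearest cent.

0.27

Risk-neutral probability p = (1 + 0.07 − 0.7)/(1.15 − 0.7) = 0.3700/0.4500 = 0.8222
Terminal stock prices: S_uuu = 30.42, S_uud = 18.51, S_udd = 11.27, S_ddd = 6.86
Terminal payoffs (K − S): max(-15.42, 0) = 0, max(-3.515, 0) = 0, max(3.73, 0) = 3.73, max(8.14, 0) = 8.14
Node uu (S = 26.45): V_uu = 1/1.07·[0.8222·0.0000 + 0.1778·0.0000] = 0.0000
Node ud (S = 16.1): V_ud = 1/1.07·[0.8222·0.0000 + 0.1778·3.7300] = 0.6197
Node dd (S = 9.8): V_dd = 1/1.07·[0.8222·3.7300 + 0.1778·8.1400] = 4.2187
Node u (S = 23): V_u = 1/1.07·[0.8222·0.0000 + 0.1778·0.6197] = 0.1030
Node d (S = 14): V_d = 1/1.07·[0.8222·0.6197 + 0.1778·4.2187] = 1.1771
Node 0 (S = 20): V_0 = 1/1.07·[0.8222·0.1030 + 0.1778·1.1771] = 0.2747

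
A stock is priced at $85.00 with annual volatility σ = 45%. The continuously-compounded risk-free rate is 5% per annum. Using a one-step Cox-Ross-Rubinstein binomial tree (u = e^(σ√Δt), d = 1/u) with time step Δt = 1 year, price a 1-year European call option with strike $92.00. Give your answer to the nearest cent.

CRR parameters: u = e^(σ√Δt) = e^(0.45·√1) = 1.5683, d = 1/u = 0.6376
Per-period rate: rΔt = 0.05·1 = 0.05, so R = e^0.05 = 1.0513
Risk-neutral probability p = (e^0.05 − 0.6376)/(1.5683 − 0.6376) = 0.4136/0.9307 = 0.4445
Terminal stock prices: S_u = 133.3, S_d = 54.2
Terminal payoffs (S − K): max(41.31, 0) = 41.31, max(-37.8, 0) = 0
Node 0 (S = 85): V_0 = e^(−0.05)·[0.4445·41.3065 + 0.5555·0.0000] = 17.4633

$17.46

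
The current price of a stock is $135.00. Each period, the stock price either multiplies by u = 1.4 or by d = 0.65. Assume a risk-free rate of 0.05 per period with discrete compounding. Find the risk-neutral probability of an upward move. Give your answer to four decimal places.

Risk-neutral probability p = (1 + 0.05 − 0.65)/(1.4 − 0.65) = 0.4000/0.7500 = 0.5333

p = 0.5333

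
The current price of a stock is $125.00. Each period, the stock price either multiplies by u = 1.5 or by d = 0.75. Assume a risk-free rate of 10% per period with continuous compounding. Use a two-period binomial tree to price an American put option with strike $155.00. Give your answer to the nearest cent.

$32.11

Risk-neutral probability p = (e^0.1 − 0.75)/(1.5 − 0.75) = 0.3552/0.7500 = 0.4736
Terminal stock prices: S_uu = 281.2, S_ud = 140.6, S_dd = 70.31
Terminal payoffs (K − S): max(-126.2, 0) = 0, max(14.38, 0) = 14.38, max(84.69, 0) = 84.69
Node u (S = 187.5): continuation = e^(−0.1)·[0.4736·0.0000 + 0.5264·14.3750] = 6.8474; exercise value = 0.0000 ≤ continuation, so V_u = 6.8474
Node d (S = 93.75): continuation = e^(−0.1)·[0.4736·14.3750 + 0.5264·84.6875] = 46.4998; exercise value = 61.2500 > continuation, so V_d = 61.2500 (exercise)
Node 0 (S = 125): continuation = e^(−0.1)·[0.4736·6.8474 + 0.5264·61.2500] = 32.1100; exercise value = 30.0000 ≤ continuation, so V_0 = 32.1100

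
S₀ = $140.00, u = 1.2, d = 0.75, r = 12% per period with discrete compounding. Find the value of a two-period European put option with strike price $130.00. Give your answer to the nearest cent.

$2.22

Risk-neutral probability p = (1 + 0.12 − 0.75)/(1.2 − 0.75) = 0.3700/0.4500 = 0.8222
Terminal stock prices: S_uu = 201.6, S_ud = 126, S_dd = 78.75
Terminal payoffs (K − S): max(-71.6, 0) = 0, max(4, 0) = 4, max(51.25, 0) = 51.25
Node u (S = 168): V_u = 1/1.12·[0.8222·0.0000 + 0.1778·4.0000] = 0.6349
Node d (S = 105): V_d = 1/1.12·[0.8222·4.0000 + 0.1778·51.2500] = 11.0714
Node 0 (S = 140): V_0 = 1/1.12·[0.8222·0.6349 + 0.1778·11.0714] = 2.2235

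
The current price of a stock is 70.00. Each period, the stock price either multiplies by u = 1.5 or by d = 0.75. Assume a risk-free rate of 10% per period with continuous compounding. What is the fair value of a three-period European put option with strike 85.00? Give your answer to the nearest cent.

Risk-neutral probability p = (e^0.1 − 0.75)/(1.5 − 0.75) = 0.3552/0.7500 = 0.4736
Terminal stock prices: S_uuu = 236.2, S_uud = 118.1, S_udd = 59.06, S_ddd = 29.53
Terminal payoffs (K − S): max(-151.2, 0) = 0, max(-33.12, 0) = 0, max(25.94, 0) = 25.94, max(55.47, 0) = 55.47
Node uu (S = 157.5): V_uu = e^(−0.1)·[0.4736·0.0000 + 0.5264·0.0000] = 0.0000
Node ud (S = 78.75): V_ud = e^(−0.1)·[0.4736·0.0000 + 0.5264·25.9375] = 12.3551
Node dd (S = 39.38): V_dd = e^(−0.1)·[0.4736·25.9375 + 0.5264·55.4688] = 37.5362
Node u (S = 105): V_u = e^(−0.1)·[0.4736·0.0000 + 0.5264·12.3551] = 5.8853
Node d (S = 52.5): V_d = e^(−0.1)·[0.4736·12.3551 + 0.5264·37.5362] = 23.1742
Node 0 (S = 70): V_0 = e^(−0.1)·[0.4736·5.8853 + 0.5264·23.1742] = 13.5606

13.56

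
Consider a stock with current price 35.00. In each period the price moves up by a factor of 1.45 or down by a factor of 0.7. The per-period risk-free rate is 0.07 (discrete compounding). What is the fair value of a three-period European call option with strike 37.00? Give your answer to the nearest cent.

Risk-neutral probability p = (1 + 0.07 − 0.7)/(1.45 − 0.7) = 0.3700/0.7500 = 0.4933
Terminal stock prices: S_uuu = 106.7, S_uud = 51.51, S_udd = 24.87, S_ddd = 12
Terminal payoffs (S − K): max(69.7, 0) = 69.7, max(14.51, 0) = 14.51, max(-12.13, 0) = 0, max(-25, 0) = 0
Node uu (S = 73.59): V_uu = 1/1.07·[0.4933·69.7019 + 0.5067·14.5113] = 39.0081
Node ud (S = 35.52): V_ud = 1/1.07·[0.4933·14.5113 + 0.5067·0.0000] = 6.6905
Node dd (S = 17.15): V_dd = 1/1.07·[0.4933·0.0000 + 0.5067·0.0000] = 0.0000
Node u (S = 50.75): V_u = 1/1.07·[0.4933·39.0081 + 0.5067·6.6905] = 21.1531
Node d (S = 24.5): V_d = 1/1.07·[0.4933·6.6905 + 0.5067·0.0000] = 3.0847
Node 0 (S = 35): V_0 = 1/1.07·[0.4933·21.1531 + 0.5067·3.0847] = 11.2135

11.21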